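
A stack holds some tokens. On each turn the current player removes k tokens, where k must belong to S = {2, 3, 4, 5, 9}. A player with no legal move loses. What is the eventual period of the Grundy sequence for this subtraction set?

7

G(0) = 0
G(1) = mex{} = 0
G(2) = mex{0} = 1
G(3) = mex{0,0} = 1
G(4) = mex{1,0,0} = 2
G(5) = mex{1,1,0,0} = 2
G(6) = mex{2,1,1,0} = 3
G(7) = mex{2,2,1,1} = 0
G(8) = mex{3,2,2,1} = 0
G(9) = mex{0,3,2,2,0} = 1
G(10) = mex{0,0,3,2,0} = 1
G(11) = mex{1,0,0,3,1} = 2
G(12) = mex{1,1,0,0,1} = 2
G(13) = mex{2,1,1,0,2} = 3
G(14) = mex{2,2,1,1,2} = 0
G(15) = mex{3,2,2,1,3} = 0
G(16) = mex{0,3,2,2,0} = 1
G(17) = mex{0,0,3,2,0} = 1
G(n+7) = G(n) holds for n = 0,…,8 (a full window of length max(S) = 9), so the sequence is purely periodic with period 7.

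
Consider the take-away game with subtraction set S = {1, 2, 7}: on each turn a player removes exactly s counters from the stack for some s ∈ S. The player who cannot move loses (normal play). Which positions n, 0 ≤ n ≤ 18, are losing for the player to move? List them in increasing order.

G(0) = 0
G(1) = mex{0} = 1
G(2) = mex{1,0} = 2
G(3) = mex{2,1} = 0
G(4) = mex{0,2} = 1
G(5) = mex{1,0} = 2
G(6) = mex{2,1} = 0
G(7) = mex{0,2,0} = 1
G(8) = mex{1,0,1} = 2
G(9) = mex{2,1,2} = 0
G(10) = mex{0,2,0} = 1
G(11) = mex{1,0,1} = 2
G(12) = mex{2,1,2} = 0
G(13) = mex{0,2,0} = 1
G(14) = mex{1,0,1} = 2
G(15) = mex{2,1,2} = 0
G(16) = mex{0,2,0} = 1
G(17) = mex{1,0,1} = 2
G(18) = mex{2,1,2} = 0
P-positions are exactly the n with G(n) = 0.

0, 3, 6, 9, 12, 15, 18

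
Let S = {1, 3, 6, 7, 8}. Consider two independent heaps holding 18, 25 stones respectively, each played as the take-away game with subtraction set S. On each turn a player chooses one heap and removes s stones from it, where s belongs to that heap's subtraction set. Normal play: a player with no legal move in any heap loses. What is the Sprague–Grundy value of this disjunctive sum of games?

5

All heaps use S = {1, 3, 6, 7, 8}:
G(0) = 0
G(1) = mex{0} = 1
G(2) = mex{1} = 0
G(3) = mex{0,0} = 1
G(4) = mex{1,1} = 0
G(5) = mex{0,0} = 1
G(6) = mex{1,1,0} = 2
G(7) = mex{2,0,1,0} = 3
G(8) = mex{3,1,0,1,0} = 2
G(9) = mex{2,2,1,0,1} = 3
G(10) = mex{3,3,0,1,0} = 2
G(11) = mex{2,2,1,0,1} = 3
G(12) = mex{3,3,2,1,0} = 4
G(13) = mex{4,2,3,2,1} = 0
G(14) = mex{0,3,2,3,2} = 1
G(15) = mex{1,4,3,2,3} = 0
G(16) = mex{0,0,2,3,2} = 1
G(17) = mex{1,1,3,2,3} = 0
G(18) = mex{0,0,4,3,2} = 1
G(19) = mex{1,1,0,4,3} = 2
G(20) = mex{2,0,1,0,4} = 3
G(21) = mex{3,1,0,1,0} = 2
G(22) = mex{2,2,1,0,1} = 3
G(23) = mex{3,3,0,1,0} = 2
G(24) = mex{2,2,1,0,1} = 3
G(25) = mex{3,3,2,1,0} = 4
Heap A: G(18) = 1.
Heap B: G(25) = 4.
Combined Grundy value = 1 ⊕ 4 = 5.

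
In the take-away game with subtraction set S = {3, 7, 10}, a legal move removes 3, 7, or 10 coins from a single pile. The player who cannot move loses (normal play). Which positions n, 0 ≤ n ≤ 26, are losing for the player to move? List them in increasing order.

n :  0  1  2  3  4  5  6  7  8  9 10 11 12 13 14 15 16 17 18 19 20 21 22 23 24 25 26
G :  0  0  0  1  1  1  0  2  2  1  3  3  2  2  0  0  3  1  1  0  0  2  1  1  3  2  2
P-positions are exactly the n with G(n) = 0.

0, 1, 2, 6, 14, 15, 19, 20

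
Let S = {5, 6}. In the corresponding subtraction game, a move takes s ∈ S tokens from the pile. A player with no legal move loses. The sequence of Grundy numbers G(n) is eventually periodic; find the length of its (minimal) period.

G(0) = 0
G(1) = mex{} = 0
G(2) = mex{} = 0
G(3) = mex{} = 0
G(4) = mex{} = 0
G(5) = mex{0} = 1
G(6) = mex{0,0} = 1
G(7) = mex{0,0} = 1
G(8) = mex{0,0} = 1
G(9) = mex{0,0} = 1
G(10) = mex{1,0} = 2
G(11) = mex{1,1} = 0
G(12) = mex{1,1} = 0
G(13) = mex{1,1} = 0
G(14) = mex{1,1} = 0
G(15) = mex{2,1} = 0
G(16) = mex{0,2} = 1
G(17) = mex{0,0} = 1
G(18) = mex{0,0} = 1
G(19) = mex{0,0} = 1
G(20) = mex{0,0} = 1
G(21) = mex{1,0} = 2
G(22) = mex{1,1} = 0
G(23) = mex{1,1} = 0
G(n+11) = G(n) holds for n = 0,…,5 (a full window of length max(S) = 6), so the sequence is purely periodic with period 11.

11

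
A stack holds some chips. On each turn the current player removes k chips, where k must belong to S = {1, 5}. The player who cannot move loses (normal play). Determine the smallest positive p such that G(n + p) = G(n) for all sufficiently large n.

G(0) = 0
G(1) = mex{0} = 1
G(2) = mex{1} = 0
G(3) = mex{0} = 1
G(4) = mex{1} = 0
G(5) = mex{0,0} = 1
G(6) = mex{1,1} = 0
G(7) = mex{0,0} = 1
G(8) = mex{1,1} = 0
G(9) = mex{0,0} = 1
G(10) = mex{1,1} = 0
G(11) = mex{0,0} = 1
G(12) = mex{1,1} = 0
G(13) = mex{0,0} = 1
G(14) = mex{1,1} = 0
G(n+2) = G(n) holds for n = 0,…,4 (a full window of length max(S) = 5), so the sequence is purely periodic with period 2.

2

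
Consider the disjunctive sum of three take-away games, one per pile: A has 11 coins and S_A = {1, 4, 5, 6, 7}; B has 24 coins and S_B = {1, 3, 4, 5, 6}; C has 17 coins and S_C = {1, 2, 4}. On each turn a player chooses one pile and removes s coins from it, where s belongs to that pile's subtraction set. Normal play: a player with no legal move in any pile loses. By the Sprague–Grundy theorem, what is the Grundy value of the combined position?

1

Pile A, S = {1, 4, 5, 6, 7}:
G(0) = 0
G(1) = mex{0} = 1
G(2) = mex{1} = 0
G(3) = mex{0} = 1
G(4) = mex{1,0} = 2
G(5) = mex{2,1,0} = 3
G(6) = mex{3,0,1,0} = 2
G(7) = mex{2,1,0,1,0} = 3
G(8) = mex{3,2,1,0,1} = 4
G(9) = mex{4,3,2,1,0} = 5
G(10) = mex{5,2,3,2,1} = 0
G(11) = mex{0,3,2,3,2} = 1
G_A(11) = 1.
Pile B, S = {1, 3, 4, 5, 6}:
n :  0  1  2  3  4  5  6  7  8  9 10 11 12 13 14 15 16 17 18 19 20 21 22 23 24
G :  0  1  0  1  2  3  2  3  4  0  1  0  1  2  3  2  3  4  0  1  0  1  2  3  2
G_B(24) = 2.
Pile C, S = {1, 2, 4}:
n :  0  1  2  3  4  5  6  7  8  9 10 11 12 13 14 15 16 17
G :  0  1  2  0  1  2  0  1  2  0  1  2  0  1  2  0  1  2
G_C(17) = 2.
Combined Grundy value = 1 ⊕ 2 ⊕ 2 = 1.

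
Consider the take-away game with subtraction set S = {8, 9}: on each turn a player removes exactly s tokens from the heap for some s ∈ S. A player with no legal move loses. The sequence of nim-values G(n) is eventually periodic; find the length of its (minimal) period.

G(0) = 0
G(1) = mex{} = 0
G(2) = mex{} = 0
G(3) = mex{} = 0
G(4) = mex{} = 0
G(5) = mex{} = 0
G(6) = mex{} = 0
G(7) = mex{} = 0
G(8) = mex{0} = 1
G(9) = mex{0,0} = 1
G(10) = mex{0,0} = 1
G(11) = mex{0,0} = 1
G(12) = mex{0,0} = 1
G(13) = mex{0,0} = 1
G(14) = mex{0,0} = 1
G(15) = mex{0,0} = 1
G(16) = mex{1,0} = 2
G(17) = mex{1,1} = 0
G(18) = mex{1,1} = 0
G(19) = mex{1,1} = 0
G(20) = mex{1,1} = 0
G(21) = mex{1,1} = 0
G(22) = mex{1,1} = 0
G(23) = mex{1,1} = 0
G(24) = mex{2,1} = 0
G(25) = mex{0,2} = 1
G(26) = mex{0,0} = 1
G(27) = mex{0,0} = 1
G(28) = mex{0,0} = 1
G(29) = mex{0,0} = 1
G(30) = mex{0,0} = 1
G(31) = mex{0,0} = 1
G(32) = mex{0,0} = 1
G(33) = mex{1,0} = 2
G(34) = mex{1,1} = 0
G(35) = mex{1,1} = 0
G(n+17) = G(n) holds for n = 0,…,8 (a full window of length max(S) = 9), so the sequence is purely periodic with period 17.

17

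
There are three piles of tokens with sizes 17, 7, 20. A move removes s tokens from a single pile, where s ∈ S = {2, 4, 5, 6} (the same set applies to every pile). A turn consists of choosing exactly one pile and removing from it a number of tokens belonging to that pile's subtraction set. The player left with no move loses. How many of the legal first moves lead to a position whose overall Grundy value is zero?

4

All piles use S = {2, 4, 5, 6}:
G(0) = 0
G(1) = mex{} = 0
G(2) = mex{0} = 1
G(3) = mex{0} = 1
G(4) = mex{1,0} = 2
G(5) = mex{1,0,0} = 2
G(6) = mex{2,1,0,0} = 3
G(7) = mex{2,1,1,0} = 3
G(8) = mex{3,2,1,1} = 0
G(9) = mex{3,2,2,1} = 0
G(10) = mex{0,3,2,2} = 1
G(11) = mex{0,3,3,2} = 1
G(12) = mex{1,0,3,3} = 2
G(13) = mex{1,0,0,3} = 2
G(14) = mex{2,1,0,0} = 3
G(15) = mex{2,1,1,0} = 3
G(16) = mex{3,2,1,1} = 0
G(17) = mex{3,2,2,1} = 0
G(18) = mex{0,3,2,2} = 1
G(19) = mex{0,3,3,2} = 1
G(20) = mex{1,0,3,3} = 2
Pile A: G(17) = 0.
Pile B: G(7) = 3.
Pile C: G(20) = 2.
Combined Grundy value = 0 ⊕ 3 ⊕ 2 = 1.
A winning move leaves total XOR = 0, i.e. changes one component's Grundy value g to g ⊕ X where X is the current total.
Pile A: need g' = 0⊕1 = 1. Options: 17−2→G=3, 17−4→G=2, 17−5→G=2, 17−6→G=1. Hits: 1.
Pile B: need g' = 3⊕1 = 2. Options: 7−2→G=2, 7−4→G=1, 7−5→G=1, 7−6→G=0. Hits: 1.
Pile C: need g' = 2⊕1 = 3. Options: 20−2→G=1, 20−4→G=0, 20−5→G=3, 20−6→G=3. Hits: 2.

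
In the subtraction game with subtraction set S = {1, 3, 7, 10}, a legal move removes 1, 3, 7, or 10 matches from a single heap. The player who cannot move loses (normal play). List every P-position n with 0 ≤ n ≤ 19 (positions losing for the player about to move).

n :  0  1  2  3  4  5  6  7  8  9 10 11 12 13 14 15 16 17 18 19
G :  0  1  0  1  0  1  0  1  0  1  2  3  2  3  2  3  2  0  1  0
P-positions are exactly the n with G(n) = 0.

0, 2, 4, 6, 8, 17, 19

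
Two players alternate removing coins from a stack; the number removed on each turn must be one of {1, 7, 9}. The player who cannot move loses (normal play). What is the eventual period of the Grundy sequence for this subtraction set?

2

G(0) = 0
G(1) = mex{0} = 1
G(2) = mex{1} = 0
G(3) = mex{0} = 1
G(4) = mex{1} = 0
G(5) = mex{0} = 1
G(6) = mex{1} = 0
G(7) = mex{0,0} = 1
G(8) = mex{1,1} = 0
G(9) = mex{0,0,0} = 1
G(10) = mex{1,1,1} = 0
G(11) = mex{0,0,0} = 1
G(12) = mex{1,1,1} = 0
G(13) = mex{0,0,0} = 1
G(14) = mex{1,1,1} = 0
G(n+2) = G(n) holds for n = 0,…,8 (a full window of length max(S) = 9), so the sequence is purely periodic with period 2.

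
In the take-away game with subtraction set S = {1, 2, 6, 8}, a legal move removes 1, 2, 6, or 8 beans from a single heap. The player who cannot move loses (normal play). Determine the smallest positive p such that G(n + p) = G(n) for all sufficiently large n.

n :  0  1  2  3  4  5  6  7  8  9 10 11 12 13 14 15 16
G :  0  1  2  0  1  2  3  0  1  2  0  1  2  3  0  1  2
G(n+7) = G(n) holds for n = 0,…,7 (a full window of length max(S) = 8), so the sequence is purely periodic with period 7.

7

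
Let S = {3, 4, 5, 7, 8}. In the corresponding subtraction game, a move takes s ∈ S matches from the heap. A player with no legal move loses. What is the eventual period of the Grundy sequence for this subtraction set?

G(0) = 0
G(1) = mex{} = 0
G(2) = mex{} = 0
G(3) = mex{0} = 1
G(4) = mex{0,0} = 1
G(5) = mex{0,0,0} = 1
G(6) = mex{1,0,0} = 2
G(7) = mex{1,1,0,0} = 2
G(8) = mex{1,1,1,0,0} = 2
G(9) = mex{2,1,1,0,0} = 3
G(10) = mex{2,2,1,1,0} = 3
G(11) = mex{2,2,2,1,1} = 0
G(12) = mex{3,2,2,1,1} = 0
G(13) = mex{3,3,2,2,1} = 0
G(14) = mex{0,3,3,2,2} = 1
G(15) = mex{0,0,3,2,2} = 1
G(16) = mex{0,0,0,3,2} = 1
G(17) = mex{1,0,0,3,3} = 2
G(18) = mex{1,1,0,0,3} = 2
G(19) = mex{1,1,1,0,0} = 2
G(20) = mex{2,1,1,0,0} = 3
G(21) = mex{2,2,1,1,0} = 3
G(22) = mex{2,2,2,1,1} = 0
G(23) = mex{3,2,2,1,1} = 0
G(n+11) = G(n) holds for n = 0,…,7 (a full window of length max(S) = 8), so the sequence is purely periodic with period 11.

11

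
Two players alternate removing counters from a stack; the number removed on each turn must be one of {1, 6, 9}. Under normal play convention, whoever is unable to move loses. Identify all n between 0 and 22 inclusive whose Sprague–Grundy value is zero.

G(0) = 0
G(1) = mex{0} = 1
G(2) = mex{1} = 0
G(3) = mex{0} = 1
G(4) = mex{1} = 0
G(5) = mex{0} = 1
G(6) = mex{1,0} = 2
G(7) = mex{2,1} = 0
G(8) = mex{0,0} = 1
G(9) = mex{1,1,0} = 2
G(10) = mex{2,0,1} = 3
G(11) = mex{3,1,0} = 2
G(12) = mex{2,2,1} = 0
G(13) = mex{0,0,0} = 1
G(14) = mex{1,1,1} = 0
G(15) = mex{0,2,2} = 1
G(16) = mex{1,3,0} = 2
G(17) = mex{2,2,1} = 0
G(18) = mex{0,0,2} = 1
G(19) = mex{1,1,3} = 0
G(20) = mex{0,0,2} = 1
G(21) = mex{1,1,0} = 2
G(22) = mex{2,2,1} = 0
P-positions are exactly the n with G(n) = 0.

0, 2, 4, 7, 12, 14, 17, 19, 22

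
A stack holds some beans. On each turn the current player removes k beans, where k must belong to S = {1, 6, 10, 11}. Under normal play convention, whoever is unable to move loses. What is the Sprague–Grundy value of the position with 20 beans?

G(0) = 0
G(1) = mex{0} = 1
G(2) = mex{1} = 0
G(3) = mex{0} = 1
G(4) = mex{1} = 0
G(5) = mex{0} = 1
G(6) = mex{1,0} = 2
G(7) = mex{2,1} = 0
G(8) = mex{0,0} = 1
G(9) = mex{1,1} = 0
G(10) = mex{0,0,0} = 1
G(11) = mex{1,1,1,0} = 2
G(12) = mex{2,2,0,1} = 3
G(13) = mex{3,0,1,0} = 2
G(14) = mex{2,1,0,1} = 3
G(15) = mex{3,0,1,0} = 2
G(16) = mex{2,1,2,1} = 0
G(17) = mex{0,2,0,2} = 1
G(18) = mex{1,3,1,0} = 2
G(19) = mex{2,2,0,1} = 3
G(20) = mex{3,3,1,0} = 2

2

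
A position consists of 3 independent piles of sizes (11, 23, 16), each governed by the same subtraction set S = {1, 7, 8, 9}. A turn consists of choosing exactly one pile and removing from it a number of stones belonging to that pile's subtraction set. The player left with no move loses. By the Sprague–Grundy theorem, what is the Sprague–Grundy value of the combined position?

All piles use S = {1, 7, 8, 9}:
n :  0  1  2  3  4  5  6  7  8  9 10 11 12 13 14 15 16 17 18 19 20 21 22 23
G :  0  1  0  1  0  1  0  1  2  3  2  3  2  3  2  3  0  1  0  1  0  1  0  1
Pile A: G(11) = 3.
Pile B: G(23) = 1.
Pile C: G(16) = 0.
Combined Grundy value = 3 ⊕ 1 ⊕ 0 = 2.

2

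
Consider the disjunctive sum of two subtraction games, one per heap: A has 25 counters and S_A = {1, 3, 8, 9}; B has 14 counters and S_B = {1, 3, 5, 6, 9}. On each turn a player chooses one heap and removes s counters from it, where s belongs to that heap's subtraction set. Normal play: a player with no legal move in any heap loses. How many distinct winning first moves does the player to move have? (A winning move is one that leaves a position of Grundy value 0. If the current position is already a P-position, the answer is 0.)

4

Heap A, S = {1, 3, 8, 9}:
n :  0  1  2  3  4  5  6  7  8  9 10 11 12 13 14 15 16 17 18 19 20 21 22 23 24 25
G :  0  1  0  1  0  1  0  1  2  3  2  3  2  3  2  3  0  1  0  1  0  1  0  1  2  3
G_A(25) = 3.
Heap B, S = {1, 3, 5, 6, 9}:
n :  0  1  2  3  4  5  6  7  8  9 10 11 12 13 14
G :  0  1  0  1  0  1  2  3  2  3  2  3  0  1  0
G_B(14) = 0.
Combined Grundy value = 3 ⊕ 0 = 3.
A winning move leaves total XOR = 0, i.e. changes one component's Grundy value g to g ⊕ X where X is the current total.
Heap A: need g' = 3⊕3 = 0. Options: 25−1→G=2, 25−3→G=0, 25−8→G=1, 25−9→G=0. Hits: 2.
Heap B: need g' = 0⊕3 = 3. Options: 14−1→G=1, 14−3→G=3, 14−5→G=3, 14−6→G=2, 14−9→G=1. Hits: 2.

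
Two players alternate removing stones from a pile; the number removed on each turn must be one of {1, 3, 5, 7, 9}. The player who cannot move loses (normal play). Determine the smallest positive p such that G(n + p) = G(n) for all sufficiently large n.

2

G(0) = 0
G(1) = mex{0} = 1
G(2) = mex{1} = 0
G(3) = mex{0,0} = 1
G(4) = mex{1,1} = 0
G(5) = mex{0,0,0} = 1
G(6) = mex{1,1,1} = 0
G(7) = mex{0,0,0,0} = 1
G(8) = mex{1,1,1,1} = 0
G(9) = mex{0,0,0,0,0} = 1
G(10) = mex{1,1,1,1,1} = 0
G(11) = mex{0,0,0,0,0} = 1
G(12) = mex{1,1,1,1,1} = 0
G(13) = mex{0,0,0,0,0} = 1
G(14) = mex{1,1,1,1,1} = 0
G(n+2) = G(n) holds for n = 0,…,8 (a full window of length max(S) = 9), so the sequence is purely periodic with period 2.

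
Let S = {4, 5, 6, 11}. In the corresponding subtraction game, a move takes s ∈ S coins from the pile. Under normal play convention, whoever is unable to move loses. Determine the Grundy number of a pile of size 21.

1

n :  0  1  2  3  4  5  6  7  8  9 10 11 12 13 14 15 16 17 18 19 20 21
G :  0  0  0  0  1  1  1  1  2  2  0  2  3  3  1  3  4  0  0  0  0  1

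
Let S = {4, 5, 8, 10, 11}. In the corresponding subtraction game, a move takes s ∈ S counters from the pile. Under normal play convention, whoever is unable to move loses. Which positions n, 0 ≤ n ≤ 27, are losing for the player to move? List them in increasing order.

0, 1, 2, 3, 15, 16, 17, 18

n :  0  1  2  3  4  5  6  7  8  9 10 11 12 13 14 15 16 17 18 19 20 21 22 23 24 25 26 27
G :  0  0  0  0  1  1  1  1  2  2  2  2  3  3  3  0  0  0  0  1  1  1  1  2  2  2  2  3
P-positions are exactly the n with G(n) = 0.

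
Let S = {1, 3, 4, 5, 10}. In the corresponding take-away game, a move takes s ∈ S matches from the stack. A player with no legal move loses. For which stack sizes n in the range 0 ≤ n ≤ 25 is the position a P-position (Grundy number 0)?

G(0) = 0
G(1) = mex{0} = 1
G(2) = mex{1} = 0
G(3) = mex{0,0} = 1
G(4) = mex{1,1,0} = 2
G(5) = mex{2,0,1,0} = 3
G(6) = mex{3,1,0,1} = 2
G(7) = mex{2,2,1,0} = 3
G(8) = mex{3,3,2,1} = 0
G(9) = mex{0,2,3,2} = 1
G(10) = mex{1,3,2,3,0} = 4
G(11) = mex{4,0,3,2,1} = 5
G(12) = mex{5,1,0,3,0} = 2
G(13) = mex{2,4,1,0,1} = 3
G(14) = mex{3,5,4,1,2} = 0
G(15) = mex{0,2,5,4,3} = 1
G(16) = mex{1,3,2,5,2} = 0
G(17) = mex{0,0,3,2,3} = 1
G(18) = mex{1,1,0,3,0} = 2
G(19) = mex{2,0,1,0,1} = 3
G(20) = mex{3,1,0,1,4} = 2
G(21) = mex{2,2,1,0,5} = 3
G(22) = mex{3,3,2,1,2} = 0
G(23) = mex{0,2,3,2,3} = 1
G(24) = mex{1,3,2,3,0} = 4
G(25) = mex{4,0,3,2,1} = 5
P-positions are exactly the n with G(n) = 0.

0, 2, 8, 14, 16, 22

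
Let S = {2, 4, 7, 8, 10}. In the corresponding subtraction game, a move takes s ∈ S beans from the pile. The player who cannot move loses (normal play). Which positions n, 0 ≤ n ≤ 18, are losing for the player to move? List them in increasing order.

0, 1, 6, 12, 15, 18

G(0) = 0
G(1) = mex{} = 0
G(2) = mex{0} = 1
G(3) = mex{0} = 1
G(4) = mex{1,0} = 2
G(5) = mex{1,0} = 2
G(6) = mex{2,1} = 0
G(7) = mex{2,1,0} = 3
G(8) = mex{0,2,0,0} = 1
G(9) = mex{3,2,1,0} = 4
G(10) = mex{1,0,1,1,0} = 2
G(11) = mex{4,3,2,1,0} = 5
G(12) = mex{2,1,2,2,1} = 0
G(13) = mex{5,4,0,2,1} = 3
G(14) = mex{0,2,3,0,2} = 1
G(15) = mex{3,5,1,3,2} = 0
G(16) = mex{1,0,4,1,0} = 2
G(17) = mex{0,3,2,4,3} = 1
G(18) = mex{2,1,5,2,1} = 0
P-positions are exactly the n with G(n) = 0.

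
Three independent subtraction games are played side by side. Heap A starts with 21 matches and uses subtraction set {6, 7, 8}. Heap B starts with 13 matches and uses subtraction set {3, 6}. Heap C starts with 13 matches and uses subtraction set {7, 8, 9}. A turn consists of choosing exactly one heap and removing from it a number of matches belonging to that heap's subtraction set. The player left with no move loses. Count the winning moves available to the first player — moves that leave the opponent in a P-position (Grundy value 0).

Heap A, S = {6, 7, 8}:
n :  0  1  2  3  4  5  6  7  8  9 10 11 12 13 14 15 16 17 18 19 20 21
G :  0  0  0  0  0  0  1  1  1  1  1  1  2  2  0  0  0  0  0  0  1  1
G_A(21) = 1.
Heap B, S = {3, 6}:
n :  0  1  2  3  4  5  6  7  8  9 10 11 12 13
G :  0  0  0  1  1  1  2  2  2  0  0  0  1  1
G_B(13) = 1.
Heap C, S = {7, 8, 9}:
G(0) = 0
G(1) = mex{} = 0
G(2) = mex{} = 0
G(3) = mex{} = 0
G(4) = mex{} = 0
G(5) = mex{} = 0
G(6) = mex{} = 0
G(7) = mex{0} = 1
G(8) = mex{0,0} = 1
G(9) = mex{0,0,0} = 1
G(10) = mex{0,0,0} = 1
G(11) = mex{0,0,0} = 1
G(12) = mex{0,0,0} = 1
G(13) = mex{0,0,0} = 1
G_C(13) = 1.
Combined Grundy value = 1 ⊕ 1 ⊕ 1 = 1.
A winning move leaves total XOR = 0, i.e. changes one component's Grundy value g to g ⊕ X where X is the current total.
Heap A: need g' = 1⊕1 = 0. Options: 21−6→G=0, 21−7→G=0, 21−8→G=2. Hits: 2.
Heap B: need g' = 1⊕1 = 0. Options: 13−3→G=0, 13−6→G=2. Hits: 1.
Heap C: need g' = 1⊕1 = 0. Options: 13−7→G=0, 13−8→G=0, 13−9→G=0. Hits: 3.

6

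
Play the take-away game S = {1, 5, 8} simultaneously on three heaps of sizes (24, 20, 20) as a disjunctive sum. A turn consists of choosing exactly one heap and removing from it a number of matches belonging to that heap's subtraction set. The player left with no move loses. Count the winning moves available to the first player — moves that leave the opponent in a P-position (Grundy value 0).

3

All heaps use S = {1, 5, 8}:
G(0) = 0
G(1) = mex{0} = 1
G(2) = mex{1} = 0
G(3) = mex{0} = 1
G(4) = mex{1} = 0
G(5) = mex{0,0} = 1
G(6) = mex{1,1} = 0
G(7) = mex{0,0} = 1
G(8) = mex{1,1,0} = 2
G(9) = mex{2,0,1} = 3
G(10) = mex{3,1,0} = 2
G(11) = mex{2,0,1} = 3
G(12) = mex{3,1,0} = 2
G(13) = mex{2,2,1} = 0
G(14) = mex{0,3,0} = 1
G(15) = mex{1,2,1} = 0
G(16) = mex{0,3,2} = 1
G(17) = mex{1,2,3} = 0
G(18) = mex{0,0,2} = 1
G(19) = mex{1,1,3} = 0
G(20) = mex{0,0,2} = 1
G(21) = mex{1,1,0} = 2
G(22) = mex{2,0,1} = 3
G(23) = mex{3,1,0} = 2
G(24) = mex{2,0,1} = 3
Heap A: G(24) = 3.
Heap B: G(20) = 1.
Heap C: G(20) = 1.
Combined Grundy value = 3 ⊕ 1 ⊕ 1 = 3.
A winning move leaves total XOR = 0, i.e. changes one component's Grundy value g to g ⊕ X where X is the current total.
Heap A: need g' = 3⊕3 = 0. Options: 24−1→G=2, 24−5→G=0, 24−8→G=1. Hits: 1.
Heap B: need g' = 1⊕3 = 2. Options: 20−1→G=0, 20−5→G=0, 20−8→G=2. Hits: 1.
Heap C: need g' = 1⊕3 = 2. Options: 20−1→G=0, 20−5→G=0, 20−8→G=2. Hits: 1.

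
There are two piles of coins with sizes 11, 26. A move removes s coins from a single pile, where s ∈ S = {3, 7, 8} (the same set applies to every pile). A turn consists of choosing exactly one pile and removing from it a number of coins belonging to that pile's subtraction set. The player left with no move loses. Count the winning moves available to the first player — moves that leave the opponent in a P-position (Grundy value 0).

All piles use S = {3, 7, 8}:
n :  0  1  2  3  4  5  6  7  8  9 10 11 12 13 14 15 16 17 18 19 20 21 22 23 24 25 26
G :  0  0  0  1  1  1  0  2  2  1  3  0  0  2  1  1  0  0  2  1  1  0  0  2  1  1  0
Pile A: G(11) = 0.
Pile B: G(26) = 0.
Combined Grundy value = 0 ⊕ 0 = 0.
A winning move leaves total XOR = 0, i.e. changes one component's Grundy value g to g ⊕ X where X is the current total.
Pile A: target g' = 0⊕0 = 0, but every legal move changes the Grundy value (mex property), so 0 moves.
Pile B: target g' = 0⊕0 = 0, but every legal move changes the Grundy value (mex property), so 0 moves.

0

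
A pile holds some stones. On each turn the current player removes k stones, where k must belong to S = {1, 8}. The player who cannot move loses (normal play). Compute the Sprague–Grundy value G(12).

n :  0  1  2  3  4  5  6  7  8  9 10 11 12
G :  0  1  0  1  0  1  0  1  2  0  1  0  1

1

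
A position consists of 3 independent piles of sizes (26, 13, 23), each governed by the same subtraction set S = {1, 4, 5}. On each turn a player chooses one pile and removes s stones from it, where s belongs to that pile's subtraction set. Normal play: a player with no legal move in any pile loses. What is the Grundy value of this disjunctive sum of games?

All piles use S = {1, 4, 5}:
n :  0  1  2  3  4  5  6  7  8  9 10 11 12 13 14 15 16 17 18 19 20 21 22 23 24 25 26
G :  0  1  0  1  2  3  2  3  0  1  0  1  2  3  2  3  0  1  0  1  2  3  2  3  0  1  0
Pile A: G(26) = 0.
Pile B: G(13) = 3.
Pile C: G(23) = 3.
Combined Grundy value = 0 ⊕ 3 ⊕ 3 = 0.

0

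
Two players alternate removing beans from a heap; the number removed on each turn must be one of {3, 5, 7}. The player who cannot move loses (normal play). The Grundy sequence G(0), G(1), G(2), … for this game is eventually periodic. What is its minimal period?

n :  0  1  2  3  4  5  6  7  8  9 10 11 12 13 14 15 16 17 18 19 20 21
G :  0  0  0  1  1  1  2  2  2  3  0  0  0  1  1  1  2  2  2  3  0  0
G(n+10) = G(n) holds for n = 0,…,6 (a full window of length max(S) = 7), so the sequence is purely periodic with period 10.

10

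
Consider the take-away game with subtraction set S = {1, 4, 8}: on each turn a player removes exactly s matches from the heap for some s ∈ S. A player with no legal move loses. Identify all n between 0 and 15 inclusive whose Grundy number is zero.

G(0) = 0
G(1) = mex{0} = 1
G(2) = mex{1} = 0
G(3) = mex{0} = 1
G(4) = mex{1,0} = 2
G(5) = mex{2,1} = 0
G(6) = mex{0,0} = 1
G(7) = mex{1,1} = 0
G(8) = mex{0,2,0} = 1
G(9) = mex{1,0,1} = 2
G(10) = mex{2,1,0} = 3
G(11) = mex{3,0,1} = 2
G(12) = mex{2,1,2} = 0
G(13) = mex{0,2,0} = 1
G(14) = mex{1,3,1} = 0
G(15) = mex{0,2,0} = 1
P-positions are exactly the n with G(n) = 0.

0, 2, 5, 7, 12, 14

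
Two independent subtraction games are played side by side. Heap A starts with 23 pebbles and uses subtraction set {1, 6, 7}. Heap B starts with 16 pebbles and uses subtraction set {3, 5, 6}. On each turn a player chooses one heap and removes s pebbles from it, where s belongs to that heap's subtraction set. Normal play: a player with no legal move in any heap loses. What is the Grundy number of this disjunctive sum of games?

Heap A, S = {1, 6, 7}:
G(0) = 0
G(1) = mex{0} = 1
G(2) = mex{1} = 0
G(3) = mex{0} = 1
G(4) = mex{1} = 0
G(5) = mex{0} = 1
G(6) = mex{1,0} = 2
G(7) = mex{2,1,0} = 3
G(8) = mex{3,0,1} = 2
G(9) = mex{2,1,0} = 3
G(10) = mex{3,0,1} = 2
G(11) = mex{2,1,0} = 3
G(12) = mex{3,2,1} = 0
G(13) = mex{0,3,2} = 1
G(14) = mex{1,2,3} = 0
G(15) = mex{0,3,2} = 1
G(16) = mex{1,2,3} = 0
G(17) = mex{0,3,2} = 1
G(18) = mex{1,0,3} = 2
G(19) = mex{2,1,0} = 3
G(20) = mex{3,0,1} = 2
G(21) = mex{2,1,0} = 3
G(22) = mex{3,0,1} = 2
G(23) = mex{2,1,0} = 3
G_A(23) = 3.
Heap B, S = {3, 5, 6}:
G(0) = 0
G(1) = mex{} = 0
G(2) = mex{} = 0
G(3) = mex{0} = 1
G(4) = mex{0} = 1
G(5) = mex{0,0} = 1
G(6) = mex{1,0,0} = 2
G(7) = mex{1,0,0} = 2
G(8) = mex{1,1,0} = 2
G(9) = mex{2,1,1} = 0
G(10) = mex{2,1,1} = 0
G(11) = mex{2,2,1} = 0
G(12) = mex{0,2,2} = 1
G(13) = mex{0,2,2} = 1
G(14) = mex{0,0,2} = 1
G(15) = mex{1,0,0} = 2
G(16) = mex{1,0,0} = 2
G_B(16) = 2.
Combined Grundy value = 3 ⊕ 2 = 1.

1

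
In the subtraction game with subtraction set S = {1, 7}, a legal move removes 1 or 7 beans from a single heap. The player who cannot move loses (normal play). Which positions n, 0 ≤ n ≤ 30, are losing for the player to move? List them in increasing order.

0, 2, 4, 6, 8, 10, 12, 14, 16, 18, 20, 22, 24, 26, 28, 30

n :  0  1  2  3  4  5  6  7  8  9 10 11 12 13 14 15 16 17 18 19 20 21 22 23 24 25 26 27 28 29 30
G :  0  1  0  1  0  1  0  1  0  1  0  1  0  1  0  1  0  1  0  1  0  1  0  1  0  1  0  1  0  1  0
P-positions are exactly the n with G(n) = 0.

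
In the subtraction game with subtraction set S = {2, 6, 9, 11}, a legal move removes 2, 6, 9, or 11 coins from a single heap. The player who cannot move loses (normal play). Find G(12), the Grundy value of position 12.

2

n :  0  1  2  3  4  5  6  7  8  9 10 11 12
G :  0  0  1  1  0  0  1  1  0  2  1  3  2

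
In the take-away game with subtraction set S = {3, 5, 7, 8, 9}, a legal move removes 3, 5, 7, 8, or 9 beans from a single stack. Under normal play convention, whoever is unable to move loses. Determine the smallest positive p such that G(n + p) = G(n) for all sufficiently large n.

n :  0  1  2  3  4  5  6  7  8  9 10 11 12 13 14 15 16 17 18 19 20 21 22 23 24 25
G :  0  0  0  1  1  1  2  2  2  3  3  3  0  0  0  1  1  1  2  2  2  3  3  3  0  0
G(n+12) = G(n) holds for n = 0,…,8 (a full window of length max(S) = 9), so the sequence is purely periodic with period 12.

12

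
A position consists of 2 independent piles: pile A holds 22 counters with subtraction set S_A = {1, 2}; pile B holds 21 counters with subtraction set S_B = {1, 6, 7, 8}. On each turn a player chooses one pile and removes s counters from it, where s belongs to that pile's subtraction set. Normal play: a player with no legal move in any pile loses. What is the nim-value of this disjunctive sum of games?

Pile A, S = {1, 2}:
G(0) = 0
G(1) = mex{0} = 1
G(2) = mex{1,0} = 2
G(3) = mex{2,1} = 0
G(4) = mex{0,2} = 1
G(5) = mex{1,0} = 2
G(6) = mex{2,1} = 0
G(7) = mex{0,2} = 1
G(8) = mex{1,0} = 2
G(9) = mex{2,1} = 0
G(10) = mex{0,2} = 1
G(11) = mex{1,0} = 2
G(12) = mex{2,1} = 0
G(13) = mex{0,2} = 1
G(14) = mex{1,0} = 2
G(15) = mex{2,1} = 0
G(16) = mex{0,2} = 1
G(17) = mex{1,0} = 2
G(18) = mex{2,1} = 0
G(19) = mex{0,2} = 1
G(20) = mex{1,0} = 2
G(21) = mex{2,1} = 0
G(22) = mex{0,2} = 1
G_A(22) = 1.
Pile B, S = {1, 6, 7, 8}:
n :  0  1  2  3  4  5  6  7  8  9 10 11 12 13 14 15 16 17 18 19 20 21
G :  0  1  0  1  0  1  2  3  2  3  2  3  4  0  1  0  1  0  1  2  3  2
G_B(21) = 2.
Combined Grundy value = 1 ⊕ 2 = 3.

3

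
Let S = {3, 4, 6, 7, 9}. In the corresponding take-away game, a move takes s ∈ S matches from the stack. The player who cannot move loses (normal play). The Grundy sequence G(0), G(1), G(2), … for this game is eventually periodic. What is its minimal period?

G(0) = 0
G(1) = mex{} = 0
G(2) = mex{} = 0
G(3) = mex{0} = 1
G(4) = mex{0,0} = 1
G(5) = mex{0,0} = 1
G(6) = mex{1,0,0} = 2
G(7) = mex{1,1,0,0} = 2
G(8) = mex{1,1,0,0} = 2
G(9) = mex{2,1,1,0,0} = 3
G(10) = mex{2,2,1,1,0} = 3
G(11) = mex{2,2,1,1,0} = 3
G(12) = mex{3,2,2,1,1} = 0
G(13) = mex{3,3,2,2,1} = 0
G(14) = mex{3,3,2,2,1} = 0
G(15) = mex{0,3,3,2,2} = 1
G(16) = mex{0,0,3,3,2} = 1
G(17) = mex{0,0,3,3,2} = 1
G(18) = mex{1,0,0,3,3} = 2
G(19) = mex{1,1,0,0,3} = 2
G(20) = mex{1,1,0,0,3} = 2
G(21) = mex{2,1,1,0,0} = 3
G(22) = mex{2,2,1,1,0} = 3
G(23) = mex{2,2,1,1,0} = 3
G(24) = mex{3,2,2,1,1} = 0
G(25) = mex{3,3,2,2,1} = 0
G(n+12) = G(n) holds for n = 0,…,8 (a full window of length max(S) = 9), so the sequence is purely periodic with period 12.

12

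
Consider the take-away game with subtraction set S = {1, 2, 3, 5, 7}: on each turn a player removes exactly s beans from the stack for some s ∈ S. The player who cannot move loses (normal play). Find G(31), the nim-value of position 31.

3

n :  0  1  2  3  4  5  6  7  8  9 10 11 12 13 14 15 16 17 18 19 20 21 22 23 24 25 26 27 28 29 30 31
G :  0  1  2  3  0  1  2  3  0  1  2  3  0  1  2  3  0  1  2  3  0  1  2  3  0  1  2  3  0  1  2  3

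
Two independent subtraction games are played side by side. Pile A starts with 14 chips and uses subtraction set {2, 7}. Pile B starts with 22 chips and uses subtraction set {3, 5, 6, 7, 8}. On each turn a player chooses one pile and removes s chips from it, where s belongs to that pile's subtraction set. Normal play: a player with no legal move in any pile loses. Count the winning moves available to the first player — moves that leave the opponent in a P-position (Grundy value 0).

0

Pile A, S = {2, 7}:
G(0) = 0
G(1) = mex{} = 0
G(2) = mex{0} = 1
G(3) = mex{0} = 1
G(4) = mex{1} = 0
G(5) = mex{1} = 0
G(6) = mex{0} = 1
G(7) = mex{0,0} = 1
G(8) = mex{1,0} = 2
G(9) = mex{1,1} = 0
G(10) = mex{2,1} = 0
G(11) = mex{0,0} = 1
G(12) = mex{0,0} = 1
G(13) = mex{1,1} = 0
G(14) = mex{1,1} = 0
G_A(14) = 0.
Pile B, S = {3, 5, 6, 7, 8}:
n :  0  1  2  3  4  5  6  7  8  9 10 11 12 13 14 15 16 17 18 19 20 21 22
G :  0  0  0  1  1  1  2  2  2  3  3  0  0  0  1  1  1  2  2  2  3  3  0
G_B(22) = 0.
Combined Grundy value = 0 ⊕ 0 = 0.
A winning move leaves total XOR = 0, i.e. changes one component's Grundy value g to g ⊕ X where X is the current total.
Pile A: target g' = 0⊕0 = 0, but every legal move changes the Grundy value (mex property), so 0 moves.
Pile B: target g' = 0⊕0 = 0, but every legal move changes the Grundy value (mex property), so 0 moves.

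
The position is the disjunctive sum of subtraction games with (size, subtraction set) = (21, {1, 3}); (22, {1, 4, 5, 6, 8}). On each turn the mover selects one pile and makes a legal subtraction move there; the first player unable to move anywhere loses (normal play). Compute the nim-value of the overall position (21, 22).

3

Pile A, S = {1, 3}:
G(0) = 0
G(1) = mex{0} = 1
G(2) = mex{1} = 0
G(3) = mex{0,0} = 1
G(4) = mex{1,1} = 0
G(5) = mex{0,0} = 1
G(6) = mex{1,1} = 0
G(7) = mex{0,0} = 1
G(8) = mex{1,1} = 0
G(9) = mex{0,0} = 1
G(10) = mex{1,1} = 0
G(11) = mex{0,0} = 1
G(12) = mex{1,1} = 0
G(13) = mex{0,0} = 1
G(14) = mex{1,1} = 0
G(15) = mex{0,0} = 1
G(16) = mex{1,1} = 0
G(17) = mex{0,0} = 1
G(18) = mex{1,1} = 0
G(19) = mex{0,0} = 1
G(20) = mex{1,1} = 0
G(21) = mex{0,0} = 1
G_A(21) = 1.
Pile B, S = {1, 4, 5, 6, 8}:
n :  0  1  2  3  4  5  6  7  8  9 10 11 12 13 14 15 16 17 18 19 20 21 22
G :  0  1  0  1  2  3  2  3  4  0  1  0  1  2  3  2  3  4  0  1  0  1  2
G_B(22) = 2.
Combined Grundy value = 1 ⊕ 2 = 3.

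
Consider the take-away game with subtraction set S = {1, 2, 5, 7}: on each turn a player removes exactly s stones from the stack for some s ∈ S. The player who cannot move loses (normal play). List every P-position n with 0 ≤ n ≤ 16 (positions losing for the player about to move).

G(0) = 0
G(1) = mex{0} = 1
G(2) = mex{1,0} = 2
G(3) = mex{2,1} = 0
G(4) = mex{0,2} = 1
G(5) = mex{1,0,0} = 2
G(6) = mex{2,1,1} = 0
G(7) = mex{0,2,2,0} = 1
G(8) = mex{1,0,0,1} = 2
G(9) = mex{2,1,1,2} = 0
G(10) = mex{0,2,2,0} = 1
G(11) = mex{1,0,0,1} = 2
G(12) = mex{2,1,1,2} = 0
G(13) = mex{0,2,2,0} = 1
G(14) = mex{1,0,0,1} = 2
G(15) = mex{2,1,1,2} = 0
G(16) = mex{0,2,2,0} = 1
P-positions are exactly the n with G(n) = 0.

0, 3, 6, 9, 12, 15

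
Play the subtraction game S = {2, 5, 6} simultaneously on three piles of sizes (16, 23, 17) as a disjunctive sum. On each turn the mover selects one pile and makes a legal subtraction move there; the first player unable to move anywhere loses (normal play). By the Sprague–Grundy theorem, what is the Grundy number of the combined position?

3

All piles use S = {2, 5, 6}:
G(0) = 0
G(1) = mex{} = 0
G(2) = mex{0} = 1
G(3) = mex{0} = 1
G(4) = mex{1} = 0
G(5) = mex{1,0} = 2
G(6) = mex{0,0,0} = 1
G(7) = mex{2,1,0} = 3
G(8) = mex{1,1,1} = 0
G(9) = mex{3,0,1} = 2
G(10) = mex{0,2,0} = 1
G(11) = mex{2,1,2} = 0
G(12) = mex{1,3,1} = 0
G(13) = mex{0,0,3} = 1
G(14) = mex{0,2,0} = 1
G(15) = mex{1,1,2} = 0
G(16) = mex{1,0,1} = 2
G(17) = mex{0,0,0} = 1
G(18) = mex{2,1,0} = 3
G(19) = mex{1,1,1} = 0
G(20) = mex{3,0,1} = 2
G(21) = mex{0,2,0} = 1
G(22) = mex{2,1,2} = 0
G(23) = mex{1,3,1} = 0
Pile A: G(16) = 2.
Pile B: G(23) = 0.
Pile C: G(17) = 1.
Combined Grundy value = 2 ⊕ 0 ⊕ 1 = 3.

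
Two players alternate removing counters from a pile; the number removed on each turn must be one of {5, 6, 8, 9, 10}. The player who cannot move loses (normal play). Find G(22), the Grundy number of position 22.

n :  0  1  2  3  4  5  6  7  8  9 10 11 12 13 14 15 16 17 18 19 20 21 22
G :  0  0  0  0  0  1  1  1  1  1  2  2  2  2  2  0  0  0  0  0  1  1  1

1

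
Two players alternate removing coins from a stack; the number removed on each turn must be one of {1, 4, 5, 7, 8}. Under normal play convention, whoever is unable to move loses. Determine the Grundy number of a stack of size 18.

3

G(0) = 0
G(1) = mex{0} = 1
G(2) = mex{1} = 0
G(3) = mex{0} = 1
G(4) = mex{1,0} = 2
G(5) = mex{2,1,0} = 3
G(6) = mex{3,0,1} = 2
G(7) = mex{2,1,0,0} = 3
G(8) = mex{3,2,1,1,0} = 4
G(9) = mex{4,3,2,0,1} = 5
G(10) = mex{5,2,3,1,0} = 4
G(11) = mex{4,3,2,2,1} = 0
G(12) = mex{0,4,3,3,2} = 1
G(13) = mex{1,5,4,2,3} = 0
G(14) = mex{0,4,5,3,2} = 1
G(15) = mex{1,0,4,4,3} = 2
G(16) = mex{2,1,0,5,4} = 3
G(17) = mex{3,0,1,4,5} = 2
G(18) = mex{2,1,0,0,4} = 3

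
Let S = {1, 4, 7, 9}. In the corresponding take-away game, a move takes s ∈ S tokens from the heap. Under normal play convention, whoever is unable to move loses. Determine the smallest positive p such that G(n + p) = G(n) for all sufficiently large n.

n :  0  1  2  3  4  5  6  7  8  9 10 11 12 13 14 15 16 17 18
G :  0  1  0  1  2  0  1  2  0  1  0  1  2  0  1  2  0  1  0
G(n+8) = G(n) holds for n = 0,…,8 (a full window of length max(S) = 9), so the sequence is purely periodic with period 8.

8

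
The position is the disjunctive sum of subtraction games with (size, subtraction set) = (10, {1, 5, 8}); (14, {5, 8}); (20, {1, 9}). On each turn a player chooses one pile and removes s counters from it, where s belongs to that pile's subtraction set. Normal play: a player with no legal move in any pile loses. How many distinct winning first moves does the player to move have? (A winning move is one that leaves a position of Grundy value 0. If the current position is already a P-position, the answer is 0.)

Pile A, S = {1, 5, 8}:
G(0) = 0
G(1) = mex{0} = 1
G(2) = mex{1} = 0
G(3) = mex{0} = 1
G(4) = mex{1} = 0
G(5) = mex{0,0} = 1
G(6) = mex{1,1} = 0
G(7) = mex{0,0} = 1
G(8) = mex{1,1,0} = 2
G(9) = mex{2,0,1} = 3
G(10) = mex{3,1,0} = 2
G_A(10) = 2.
Pile B, S = {5, 8}:
G(0) = 0
G(1) = mex{} = 0
G(2) = mex{} = 0
G(3) = mex{} = 0
G(4) = mex{} = 0
G(5) = mex{0} = 1
G(6) = mex{0} = 1
G(7) = mex{0} = 1
G(8) = mex{0,0} = 1
G(9) = mex{0,0} = 1
G(10) = mex{1,0} = 2
G(11) = mex{1,0} = 2
G(12) = mex{1,0} = 2
G(13) = mex{1,1} = 0
G(14) = mex{1,1} = 0
G_B(14) = 0.
Pile C, S = {1, 9}:
n :  0  1  2  3  4  5  6  7  8  9 10 11 12 13 14 15 16 17 18 19 20
G :  0  1  0  1  0  1  0  1  0  1  0  1  0  1  0  1  0  1  0  1  0
G_C(20) = 0.
Combined Grundy value = 2 ⊕ 0 ⊕ 0 = 2.
A winning move leaves total XOR = 0, i.e. changes one component's Grundy value g to g ⊕ X where X is the current total.
Pile A: need g' = 2⊕2 = 0. Options: 10−1→G=3, 10−5→G=1, 10−8→G=0. Hits: 1.
Pile B: need g' = 0⊕2 = 2. Options: 14−5→G=1, 14−8→G=1. Hits: 0.
Pile C: need g' = 0⊕2 = 2. Options: 20−1→G=1, 20−9→G=1. Hits: 0.

1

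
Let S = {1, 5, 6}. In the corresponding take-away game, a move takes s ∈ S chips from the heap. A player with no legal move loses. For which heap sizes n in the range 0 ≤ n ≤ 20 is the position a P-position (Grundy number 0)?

G(0) = 0
G(1) = mex{0} = 1
G(2) = mex{1} = 0
G(3) = mex{0} = 1
G(4) = mex{1} = 0
G(5) = mex{0,0} = 1
G(6) = mex{1,1,0} = 2
G(7) = mex{2,0,1} = 3
G(8) = mex{3,1,0} = 2
G(9) = mex{2,0,1} = 3
G(10) = mex{3,1,0} = 2
G(11) = mex{2,2,1} = 0
G(12) = mex{0,3,2} = 1
G(13) = mex{1,2,3} = 0
G(14) = mex{0,3,2} = 1
G(15) = mex{1,2,3} = 0
G(16) = mex{0,0,2} = 1
G(17) = mex{1,1,0} = 2
G(18) = mex{2,0,1} = 3
G(19) = mex{3,1,0} = 2
G(20) = mex{2,0,1} = 3
P-positions are exactly the n with G(n) = 0.

0, 2, 4, 11, 13, 15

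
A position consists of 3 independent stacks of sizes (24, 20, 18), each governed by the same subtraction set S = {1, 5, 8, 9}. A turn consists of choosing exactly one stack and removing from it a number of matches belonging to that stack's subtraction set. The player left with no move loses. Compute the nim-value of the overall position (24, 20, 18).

2

All stacks use S = {1, 5, 8, 9}:
G(0) = 0
G(1) = mex{0} = 1
G(2) = mex{1} = 0
G(3) = mex{0} = 1
G(4) = mex{1} = 0
G(5) = mex{0,0} = 1
G(6) = mex{1,1} = 0
G(7) = mex{0,0} = 1
G(8) = mex{1,1,0} = 2
G(9) = mex{2,0,1,0} = 3
G(10) = mex{3,1,0,1} = 2
G(11) = mex{2,0,1,0} = 3
G(12) = mex{3,1,0,1} = 2
G(13) = mex{2,2,1,0} = 3
G(14) = mex{3,3,0,1} = 2
G(15) = mex{2,2,1,0} = 3
G(16) = mex{3,3,2,1} = 0
G(17) = mex{0,2,3,2} = 1
G(18) = mex{1,3,2,3} = 0
G(19) = mex{0,2,3,2} = 1
G(20) = mex{1,3,2,3} = 0
G(21) = mex{0,0,3,2} = 1
G(22) = mex{1,1,2,3} = 0
G(23) = mex{0,0,3,2} = 1
G(24) = mex{1,1,0,3} = 2
Stack A: G(24) = 2.
Stack B: G(20) = 0.
Stack C: G(18) = 0.
Combined Grundy value = 2 ⊕ 0 ⊕ 0 = 2.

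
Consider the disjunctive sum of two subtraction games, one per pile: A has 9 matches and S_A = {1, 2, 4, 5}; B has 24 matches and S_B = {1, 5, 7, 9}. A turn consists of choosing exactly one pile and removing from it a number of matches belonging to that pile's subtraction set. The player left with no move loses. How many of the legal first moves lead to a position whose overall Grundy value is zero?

Pile A, S = {1, 2, 4, 5}:
G(0) = 0
G(1) = mex{0} = 1
G(2) = mex{1,0} = 2
G(3) = mex{2,1} = 0
G(4) = mex{0,2,0} = 1
G(5) = mex{1,0,1,0} = 2
G(6) = mex{2,1,2,1} = 0
G(7) = mex{0,2,0,2} = 1
G(8) = mex{1,0,1,0} = 2
G(9) = mex{2,1,2,1} = 0
G_A(9) = 0.
Pile B, S = {1, 5, 7, 9}:
n :  0  1  2  3  4  5  6  7  8  9 10 11 12 13 14 15 16 17 18 19 20 21 22 23 24
G :  0  1  0  1  0  1  0  1  0  1  0  1  0  1  0  1  0  1  0  1  0  1  0  1  0
G_B(24) = 0.
Combined Grundy value = 0 ⊕ 0 = 0.
A winning move leaves total XOR = 0, i.e. changes one component's Grundy value g to g ⊕ X where X is the current total.
Pile A: target g' = 0⊕0 = 0, but every legal move changes the Grundy value (mex property), so 0 moves.
Pile B: target g' = 0⊕0 = 0, but every legal move changes the Grundy value (mex property), so 0 moves.

0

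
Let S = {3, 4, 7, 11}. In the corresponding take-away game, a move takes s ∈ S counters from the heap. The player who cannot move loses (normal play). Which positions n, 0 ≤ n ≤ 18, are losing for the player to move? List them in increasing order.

n :  0  1  2  3  4  5  6  7  8  9 10 11 12 13 14 15 16 17 18
G :  0  0  0  1  1  1  2  2  2  3  0  3  4  1  4  0  0  3  1
P-positions are exactly the n with G(n) = 0.

0, 1, 2, 10, 15, 16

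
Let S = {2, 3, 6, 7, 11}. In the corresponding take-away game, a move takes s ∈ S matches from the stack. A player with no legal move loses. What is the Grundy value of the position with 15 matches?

3

n :  0  1  2  3  4  5  6  7  8  9 10 11 12 13 14 15
G :  0  0  1  1  2  0  3  1  2  0  0  1  1  2  0  3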